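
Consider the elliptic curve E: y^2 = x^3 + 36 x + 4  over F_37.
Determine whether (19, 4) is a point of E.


Check whether y^2 = x^3 + 36 x + 4 (mod 37) for (x, y) = (19, 4).
LHS: y^2 = 4^2 mod 37 = 16
RHS: x^3 + 36 x + 4 = 19^3 + 36*19 + 4 mod 37 = 36
LHS != RHS

No, not on the curve


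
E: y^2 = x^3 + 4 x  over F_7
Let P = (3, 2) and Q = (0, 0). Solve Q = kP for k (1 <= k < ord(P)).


Enumerate multiples of P until we hit Q = (0, 0):
  1P = (3, 2)
  2P = (2, 4)
  3P = (6, 4)
  4P = (0, 0)
Match found at i = 4.

k = 4


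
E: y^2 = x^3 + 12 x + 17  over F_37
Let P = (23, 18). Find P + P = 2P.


Doubling: s = (3 x1^2 + a) / (2 y1)
s = (3*23^2 + 12) / (2*18) mod 37 = 29
x3 = s^2 - 2 x1 mod 37 = 29^2 - 2*23 = 18
y3 = s (x1 - x3) - y1 mod 37 = 29 * (23 - 18) - 18 = 16

2P = (18, 16)


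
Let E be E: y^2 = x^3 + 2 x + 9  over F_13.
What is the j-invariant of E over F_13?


Delta = -16(4 a^3 + 27 b^2) mod 13 = 12
-1728 * (4 a)^3 = -1728 * (4*2)^3 mod 13 = 5
j = 5 * 12^(-1) mod 13 = 8

j = 8 (mod 13)


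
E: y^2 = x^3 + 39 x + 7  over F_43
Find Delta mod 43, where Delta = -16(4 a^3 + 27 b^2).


4 a^3 + 27 b^2 = 4*39^3 + 27*7^2 = 237276 + 1323 = 238599
Delta = -16 * (238599) = -3817584
Delta mod 43 = 42

Delta = 42 (mod 43)


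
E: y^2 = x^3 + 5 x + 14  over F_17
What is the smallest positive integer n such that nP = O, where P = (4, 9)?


Compute successive multiples of P until we hit O:
  1P = (4, 9)
  2P = (13, 7)
  3P = (16, 5)
  4P = (16, 12)
  5P = (13, 10)
  6P = (4, 8)
  7P = O

ord(P) = 7


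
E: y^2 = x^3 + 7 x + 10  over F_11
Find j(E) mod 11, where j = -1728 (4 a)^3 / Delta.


Delta = -16(4 a^3 + 27 b^2) mod 11 = 1
-1728 * (4 a)^3 = -1728 * (4*7)^3 mod 11 = 4
j = 4 * 1^(-1) mod 11 = 4

j = 4 (mod 11)


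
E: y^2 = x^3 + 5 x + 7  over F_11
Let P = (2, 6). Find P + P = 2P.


Doubling: s = (3 x1^2 + a) / (2 y1)
s = (3*2^2 + 5) / (2*6) mod 11 = 6
x3 = s^2 - 2 x1 mod 11 = 6^2 - 2*2 = 10
y3 = s (x1 - x3) - y1 mod 11 = 6 * (2 - 10) - 6 = 1

2P = (10, 1)


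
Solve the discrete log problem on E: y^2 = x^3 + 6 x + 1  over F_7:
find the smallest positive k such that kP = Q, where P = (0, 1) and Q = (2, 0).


Enumerate multiples of P until we hit Q = (2, 0):
  1P = (0, 1)
  2P = (2, 0)
Match found at i = 2.

k = 2


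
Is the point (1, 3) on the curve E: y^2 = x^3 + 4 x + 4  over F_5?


Check whether y^2 = x^3 + 4 x + 4 (mod 5) for (x, y) = (1, 3).
LHS: y^2 = 3^2 mod 5 = 4
RHS: x^3 + 4 x + 4 = 1^3 + 4*1 + 4 mod 5 = 4
LHS = RHS

Yes, on the curve


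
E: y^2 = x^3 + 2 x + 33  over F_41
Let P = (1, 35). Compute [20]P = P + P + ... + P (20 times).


k = 20 = 10100_2 (binary, LSB first: 00101)
Double-and-add from P = (1, 35):
  bit 0 = 0: acc unchanged = O
  bit 1 = 0: acc unchanged = O
  bit 2 = 1: acc = O + (37, 24) = (37, 24)
  bit 3 = 0: acc unchanged = (37, 24)
  bit 4 = 1: acc = (37, 24) + (36, 29) = (34, 2)

20P = (34, 2)


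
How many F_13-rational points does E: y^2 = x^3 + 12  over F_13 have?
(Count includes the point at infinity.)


For each x in F_13, count y with y^2 = x^3 + 0 x + 12 mod 13:
  x = 0: RHS = 12, y in [5, 8]  -> 2 point(s)
  x = 1: RHS = 0, y in [0]  -> 1 point(s)
  x = 3: RHS = 0, y in [0]  -> 1 point(s)
  x = 7: RHS = 4, y in [2, 11]  -> 2 point(s)
  x = 8: RHS = 4, y in [2, 11]  -> 2 point(s)
  x = 9: RHS = 0, y in [0]  -> 1 point(s)
  x = 11: RHS = 4, y in [2, 11]  -> 2 point(s)
Affine points: 11. Add the point at infinity: total = 12.

#E(F_13) = 12


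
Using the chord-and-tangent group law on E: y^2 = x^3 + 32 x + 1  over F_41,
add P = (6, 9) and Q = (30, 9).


P != Q, so use the chord formula.
s = (y2 - y1) / (x2 - x1) = (0) / (24) mod 41 = 0
x3 = s^2 - x1 - x2 mod 41 = 0^2 - 6 - 30 = 5
y3 = s (x1 - x3) - y1 mod 41 = 0 * (6 - 5) - 9 = 32

P + Q = (5, 32)


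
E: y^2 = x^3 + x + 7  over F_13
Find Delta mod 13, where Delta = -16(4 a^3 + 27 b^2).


4 a^3 + 27 b^2 = 4*1^3 + 27*7^2 = 4 + 1323 = 1327
Delta = -16 * (1327) = -21232
Delta mod 13 = 10

Delta = 10 (mod 13)


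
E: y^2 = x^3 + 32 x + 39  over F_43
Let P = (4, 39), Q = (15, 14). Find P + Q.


P != Q, so use the chord formula.
s = (y2 - y1) / (x2 - x1) = (18) / (11) mod 43 = 29
x3 = s^2 - x1 - x2 mod 43 = 29^2 - 4 - 15 = 5
y3 = s (x1 - x3) - y1 mod 43 = 29 * (4 - 5) - 39 = 18

P + Q = (5, 18)


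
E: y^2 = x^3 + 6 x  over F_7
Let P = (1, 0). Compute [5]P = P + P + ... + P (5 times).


k = 5 = 101_2 (binary, LSB first: 101)
Double-and-add from P = (1, 0):
  bit 0 = 1: acc = O + (1, 0) = (1, 0)
  bit 1 = 0: acc unchanged = (1, 0)
  bit 2 = 1: acc = (1, 0) + O = (1, 0)

5P = (1, 0)


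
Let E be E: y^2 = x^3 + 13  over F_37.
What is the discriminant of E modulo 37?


4 a^3 + 27 b^2 = 4*0^3 + 27*13^2 = 0 + 4563 = 4563
Delta = -16 * (4563) = -73008
Delta mod 37 = 30

Delta = 30 (mod 37)


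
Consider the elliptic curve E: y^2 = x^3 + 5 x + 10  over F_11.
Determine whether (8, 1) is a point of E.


Check whether y^2 = x^3 + 5 x + 10 (mod 11) for (x, y) = (8, 1).
LHS: y^2 = 1^2 mod 11 = 1
RHS: x^3 + 5 x + 10 = 8^3 + 5*8 + 10 mod 11 = 1
LHS = RHS

Yes, on the curve


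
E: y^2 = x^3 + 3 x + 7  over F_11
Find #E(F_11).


For each x in F_11, count y with y^2 = x^3 + 3 x + 7 mod 11:
  x = 1: RHS = 0, y in [0]  -> 1 point(s)
  x = 5: RHS = 4, y in [2, 9]  -> 2 point(s)
  x = 8: RHS = 4, y in [2, 9]  -> 2 point(s)
  x = 9: RHS = 4, y in [2, 9]  -> 2 point(s)
  x = 10: RHS = 3, y in [5, 6]  -> 2 point(s)
Affine points: 9. Add the point at infinity: total = 10.

#E(F_11) = 10


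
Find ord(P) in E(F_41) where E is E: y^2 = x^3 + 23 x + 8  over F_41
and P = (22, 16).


Compute successive multiples of P until we hit O:
  1P = (22, 16)
  2P = (37, 37)
  3P = (2, 12)
  4P = (40, 5)
  5P = (0, 7)
  6P = (14, 32)
  7P = (9, 40)
  8P = (35, 8)
  ... (continuing to 19P)
  19P = O

ord(P) = 19


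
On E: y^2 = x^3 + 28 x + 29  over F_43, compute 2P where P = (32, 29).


Doubling: s = (3 x1^2 + a) / (2 y1)
s = (3*32^2 + 28) / (2*29) mod 43 = 6
x3 = s^2 - 2 x1 mod 43 = 6^2 - 2*32 = 15
y3 = s (x1 - x3) - y1 mod 43 = 6 * (32 - 15) - 29 = 30

2P = (15, 30)


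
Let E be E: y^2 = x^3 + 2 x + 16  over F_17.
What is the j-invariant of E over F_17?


Delta = -16(4 a^3 + 27 b^2) mod 17 = 8
-1728 * (4 a)^3 = -1728 * (4*2)^3 mod 17 = 12
j = 12 * 8^(-1) mod 17 = 10

j = 10 (mod 17)


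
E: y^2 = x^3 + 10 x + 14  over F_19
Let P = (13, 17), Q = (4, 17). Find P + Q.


P != Q, so use the chord formula.
s = (y2 - y1) / (x2 - x1) = (0) / (10) mod 19 = 0
x3 = s^2 - x1 - x2 mod 19 = 0^2 - 13 - 4 = 2
y3 = s (x1 - x3) - y1 mod 19 = 0 * (13 - 2) - 17 = 2

P + Q = (2, 2)


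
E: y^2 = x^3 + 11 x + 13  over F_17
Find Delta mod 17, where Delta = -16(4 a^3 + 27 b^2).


4 a^3 + 27 b^2 = 4*11^3 + 27*13^2 = 5324 + 4563 = 9887
Delta = -16 * (9887) = -158192
Delta mod 17 = 10

Delta = 10 (mod 17)


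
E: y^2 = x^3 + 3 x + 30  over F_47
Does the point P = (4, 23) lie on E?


Check whether y^2 = x^3 + 3 x + 30 (mod 47) for (x, y) = (4, 23).
LHS: y^2 = 23^2 mod 47 = 12
RHS: x^3 + 3 x + 30 = 4^3 + 3*4 + 30 mod 47 = 12
LHS = RHS

Yes, on the curve


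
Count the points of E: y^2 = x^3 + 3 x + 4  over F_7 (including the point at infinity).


For each x in F_7, count y with y^2 = x^3 + 3 x + 4 mod 7:
  x = 0: RHS = 4, y in [2, 5]  -> 2 point(s)
  x = 1: RHS = 1, y in [1, 6]  -> 2 point(s)
  x = 2: RHS = 4, y in [2, 5]  -> 2 point(s)
  x = 5: RHS = 4, y in [2, 5]  -> 2 point(s)
  x = 6: RHS = 0, y in [0]  -> 1 point(s)
Affine points: 9. Add the point at infinity: total = 10.

#E(F_7) = 10


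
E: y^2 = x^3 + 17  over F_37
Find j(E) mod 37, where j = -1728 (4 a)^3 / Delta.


Delta = -16(4 a^3 + 27 b^2) mod 37 = 27
-1728 * (4 a)^3 = -1728 * (4*0)^3 mod 37 = 0
j = 0 * 27^(-1) mod 37 = 0

j = 0 (mod 37)


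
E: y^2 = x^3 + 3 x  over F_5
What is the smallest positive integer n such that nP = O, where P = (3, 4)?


Compute successive multiples of P until we hit O:
  1P = (3, 4)
  2P = (4, 1)
  3P = (2, 3)
  4P = (1, 3)
  5P = (0, 0)
  6P = (1, 2)
  7P = (2, 2)
  8P = (4, 4)
  ... (continuing to 10P)
  10P = O

ord(P) = 10


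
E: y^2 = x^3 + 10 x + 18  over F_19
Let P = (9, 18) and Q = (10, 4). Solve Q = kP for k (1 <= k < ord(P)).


Enumerate multiples of P until we hit Q = (10, 4):
  1P = (9, 18)
  2P = (10, 4)
Match found at i = 2.

k = 2


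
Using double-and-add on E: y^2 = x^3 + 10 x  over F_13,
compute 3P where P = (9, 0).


k = 3 = 11_2 (binary, LSB first: 11)
Double-and-add from P = (9, 0):
  bit 0 = 1: acc = O + (9, 0) = (9, 0)
  bit 1 = 1: acc = (9, 0) + O = (9, 0)

3P = (9, 0)


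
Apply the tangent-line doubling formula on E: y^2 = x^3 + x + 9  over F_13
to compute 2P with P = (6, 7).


Doubling: s = (3 x1^2 + a) / (2 y1)
s = (3*6^2 + 1) / (2*7) mod 13 = 5
x3 = s^2 - 2 x1 mod 13 = 5^2 - 2*6 = 0
y3 = s (x1 - x3) - y1 mod 13 = 5 * (6 - 0) - 7 = 10

2P = (0, 10)


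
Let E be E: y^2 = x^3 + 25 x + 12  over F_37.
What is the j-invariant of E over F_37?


Delta = -16(4 a^3 + 27 b^2) mod 37 = 25
-1728 * (4 a)^3 = -1728 * (4*25)^3 mod 37 = 11
j = 11 * 25^(-1) mod 37 = 33

j = 33 (mod 37)


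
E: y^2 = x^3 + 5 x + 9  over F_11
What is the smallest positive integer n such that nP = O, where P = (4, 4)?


Compute successive multiples of P until we hit O:
  1P = (4, 4)
  2P = (1, 9)
  3P = (10, 6)
  4P = (2, 4)
  5P = (5, 7)
  6P = (0, 8)
  7P = (8, 0)
  8P = (0, 3)
  ... (continuing to 14P)
  14P = O

ord(P) = 14


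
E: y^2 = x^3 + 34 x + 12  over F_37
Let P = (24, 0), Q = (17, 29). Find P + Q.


P != Q, so use the chord formula.
s = (y2 - y1) / (x2 - x1) = (29) / (30) mod 37 = 17
x3 = s^2 - x1 - x2 mod 37 = 17^2 - 24 - 17 = 26
y3 = s (x1 - x3) - y1 mod 37 = 17 * (24 - 26) - 0 = 3

P + Q = (26, 3)


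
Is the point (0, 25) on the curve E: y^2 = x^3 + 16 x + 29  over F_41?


Check whether y^2 = x^3 + 16 x + 29 (mod 41) for (x, y) = (0, 25).
LHS: y^2 = 25^2 mod 41 = 10
RHS: x^3 + 16 x + 29 = 0^3 + 16*0 + 29 mod 41 = 29
LHS != RHS

No, not on the curve


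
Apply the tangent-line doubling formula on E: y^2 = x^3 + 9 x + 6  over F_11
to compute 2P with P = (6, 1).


Doubling: s = (3 x1^2 + a) / (2 y1)
s = (3*6^2 + 9) / (2*1) mod 11 = 9
x3 = s^2 - 2 x1 mod 11 = 9^2 - 2*6 = 3
y3 = s (x1 - x3) - y1 mod 11 = 9 * (6 - 3) - 1 = 4

2P = (3, 4)


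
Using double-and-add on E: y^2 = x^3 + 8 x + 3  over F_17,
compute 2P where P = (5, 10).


k = 2 = 10_2 (binary, LSB first: 01)
Double-and-add from P = (5, 10):
  bit 0 = 0: acc unchanged = O
  bit 1 = 1: acc = O + (15, 8) = (15, 8)

2P = (15, 8)


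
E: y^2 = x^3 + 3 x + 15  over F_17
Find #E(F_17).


For each x in F_17, count y with y^2 = x^3 + 3 x + 15 mod 17:
  x = 0: RHS = 15, y in [7, 10]  -> 2 point(s)
  x = 1: RHS = 2, y in [6, 11]  -> 2 point(s)
  x = 3: RHS = 0, y in [0]  -> 1 point(s)
  x = 5: RHS = 2, y in [6, 11]  -> 2 point(s)
  x = 10: RHS = 8, y in [5, 12]  -> 2 point(s)
  x = 11: RHS = 2, y in [6, 11]  -> 2 point(s)
  x = 14: RHS = 13, y in [8, 9]  -> 2 point(s)
  x = 15: RHS = 1, y in [1, 16]  -> 2 point(s)
Affine points: 15. Add the point at infinity: total = 16.

#E(F_17) = 16


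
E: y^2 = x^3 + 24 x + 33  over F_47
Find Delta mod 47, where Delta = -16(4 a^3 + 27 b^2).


4 a^3 + 27 b^2 = 4*24^3 + 27*33^2 = 55296 + 29403 = 84699
Delta = -16 * (84699) = -1355184
Delta mod 47 = 14

Delta = 14 (mod 47)


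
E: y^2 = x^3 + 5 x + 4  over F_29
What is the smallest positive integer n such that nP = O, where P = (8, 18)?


Compute successive multiples of P until we hit O:
  1P = (8, 18)
  2P = (9, 16)
  3P = (16, 27)
  4P = (4, 1)
  5P = (26, 7)
  6P = (25, 23)
  7P = (0, 27)
  8P = (20, 10)
  ... (continuing to 31P)
  31P = O

ord(P) = 31


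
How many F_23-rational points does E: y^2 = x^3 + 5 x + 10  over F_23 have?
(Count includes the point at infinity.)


For each x in F_23, count y with y^2 = x^3 + 5 x + 10 mod 23:
  x = 1: RHS = 16, y in [4, 19]  -> 2 point(s)
  x = 3: RHS = 6, y in [11, 12]  -> 2 point(s)
  x = 4: RHS = 2, y in [5, 18]  -> 2 point(s)
  x = 6: RHS = 3, y in [7, 16]  -> 2 point(s)
  x = 9: RHS = 2, y in [5, 18]  -> 2 point(s)
  x = 10: RHS = 2, y in [5, 18]  -> 2 point(s)
  x = 11: RHS = 16, y in [4, 19]  -> 2 point(s)
  x = 12: RHS = 4, y in [2, 21]  -> 2 point(s)
  x = 13: RHS = 18, y in [8, 15]  -> 2 point(s)
  x = 14: RHS = 18, y in [8, 15]  -> 2 point(s)
  x = 16: RHS = 0, y in [0]  -> 1 point(s)
  x = 19: RHS = 18, y in [8, 15]  -> 2 point(s)
  x = 22: RHS = 4, y in [2, 21]  -> 2 point(s)
Affine points: 25. Add the point at infinity: total = 26.

#E(F_23) = 26


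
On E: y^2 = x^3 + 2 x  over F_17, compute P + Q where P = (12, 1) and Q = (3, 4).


P != Q, so use the chord formula.
s = (y2 - y1) / (x2 - x1) = (3) / (8) mod 17 = 11
x3 = s^2 - x1 - x2 mod 17 = 11^2 - 12 - 3 = 4
y3 = s (x1 - x3) - y1 mod 17 = 11 * (12 - 4) - 1 = 2

P + Q = (4, 2)


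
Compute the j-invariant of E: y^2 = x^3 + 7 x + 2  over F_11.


Delta = -16(4 a^3 + 27 b^2) mod 11 = 3
-1728 * (4 a)^3 = -1728 * (4*7)^3 mod 11 = 4
j = 4 * 3^(-1) mod 11 = 5

j = 5 (mod 11)


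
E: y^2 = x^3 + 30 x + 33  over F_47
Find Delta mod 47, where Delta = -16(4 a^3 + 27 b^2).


4 a^3 + 27 b^2 = 4*30^3 + 27*33^2 = 108000 + 29403 = 137403
Delta = -16 * (137403) = -2198448
Delta mod 47 = 24

Delta = 24 (mod 47)


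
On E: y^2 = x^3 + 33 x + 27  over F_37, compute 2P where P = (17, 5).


Doubling: s = (3 x1^2 + a) / (2 y1)
s = (3*17^2 + 33) / (2*5) mod 37 = 16
x3 = s^2 - 2 x1 mod 37 = 16^2 - 2*17 = 0
y3 = s (x1 - x3) - y1 mod 37 = 16 * (17 - 0) - 5 = 8

2P = (0, 8)


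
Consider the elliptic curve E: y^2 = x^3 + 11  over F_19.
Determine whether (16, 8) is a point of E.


Check whether y^2 = x^3 + 0 x + 11 (mod 19) for (x, y) = (16, 8).
LHS: y^2 = 8^2 mod 19 = 7
RHS: x^3 + 0 x + 11 = 16^3 + 0*16 + 11 mod 19 = 3
LHS != RHS

No, not on the curve


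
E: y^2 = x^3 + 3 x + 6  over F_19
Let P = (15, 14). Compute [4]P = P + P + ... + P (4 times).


k = 4 = 100_2 (binary, LSB first: 001)
Double-and-add from P = (15, 14):
  bit 0 = 0: acc unchanged = O
  bit 1 = 0: acc unchanged = O
  bit 2 = 1: acc = O + (17, 12) = (17, 12)

4P = (17, 12)


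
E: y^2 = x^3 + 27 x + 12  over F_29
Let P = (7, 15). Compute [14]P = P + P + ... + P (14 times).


k = 14 = 1110_2 (binary, LSB first: 0111)
Double-and-add from P = (7, 15):
  bit 0 = 0: acc unchanged = O
  bit 1 = 1: acc = O + (15, 14) = (15, 14)
  bit 2 = 1: acc = (15, 14) + (6, 19) = (28, 19)
  bit 3 = 1: acc = (28, 19) + (10, 8) = (21, 3)

14P = (21, 3)


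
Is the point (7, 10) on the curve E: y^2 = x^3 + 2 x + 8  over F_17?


Check whether y^2 = x^3 + 2 x + 8 (mod 17) for (x, y) = (7, 10).
LHS: y^2 = 10^2 mod 17 = 15
RHS: x^3 + 2 x + 8 = 7^3 + 2*7 + 8 mod 17 = 8
LHS != RHS

No, not on the curve


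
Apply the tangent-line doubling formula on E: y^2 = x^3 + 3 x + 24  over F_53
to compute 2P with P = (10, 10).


Doubling: s = (3 x1^2 + a) / (2 y1)
s = (3*10^2 + 3) / (2*10) mod 53 = 39
x3 = s^2 - 2 x1 mod 53 = 39^2 - 2*10 = 17
y3 = s (x1 - x3) - y1 mod 53 = 39 * (10 - 17) - 10 = 35

2P = (17, 35)


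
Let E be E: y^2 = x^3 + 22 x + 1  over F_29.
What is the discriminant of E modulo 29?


4 a^3 + 27 b^2 = 4*22^3 + 27*1^2 = 42592 + 27 = 42619
Delta = -16 * (42619) = -681904
Delta mod 29 = 2

Delta = 2 (mod 29)


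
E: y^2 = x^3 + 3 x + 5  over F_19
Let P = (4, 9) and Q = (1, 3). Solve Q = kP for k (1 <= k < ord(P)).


Enumerate multiples of P until we hit Q = (1, 3):
  1P = (4, 9)
  2P = (9, 18)
  3P = (10, 3)
  4P = (6, 12)
  5P = (16, 11)
  6P = (8, 3)
  7P = (14, 6)
  8P = (18, 18)
  9P = (1, 16)
  10P = (11, 1)
  11P = (15, 9)
  12P = (0, 10)
  13P = (2, 0)
  14P = (0, 9)
  15P = (15, 10)
  16P = (11, 18)
  17P = (1, 3)
Match found at i = 17.

k = 17


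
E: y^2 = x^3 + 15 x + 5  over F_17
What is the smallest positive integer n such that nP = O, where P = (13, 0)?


Compute successive multiples of P until we hit O:
  1P = (13, 0)
  2P = O

ord(P) = 2


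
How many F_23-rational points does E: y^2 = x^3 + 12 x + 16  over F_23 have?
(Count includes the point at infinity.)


For each x in F_23, count y with y^2 = x^3 + 12 x + 16 mod 23:
  x = 0: RHS = 16, y in [4, 19]  -> 2 point(s)
  x = 1: RHS = 6, y in [11, 12]  -> 2 point(s)
  x = 2: RHS = 2, y in [5, 18]  -> 2 point(s)
  x = 4: RHS = 13, y in [6, 17]  -> 2 point(s)
  x = 7: RHS = 6, y in [11, 12]  -> 2 point(s)
  x = 8: RHS = 3, y in [7, 16]  -> 2 point(s)
  x = 9: RHS = 2, y in [5, 18]  -> 2 point(s)
  x = 10: RHS = 9, y in [3, 20]  -> 2 point(s)
  x = 12: RHS = 2, y in [5, 18]  -> 2 point(s)
  x = 13: RHS = 0, y in [0]  -> 1 point(s)
  x = 15: RHS = 6, y in [11, 12]  -> 2 point(s)
  x = 16: RHS = 3, y in [7, 16]  -> 2 point(s)
  x = 17: RHS = 4, y in [2, 21]  -> 2 point(s)
  x = 22: RHS = 3, y in [7, 16]  -> 2 point(s)
Affine points: 27. Add the point at infinity: total = 28.

#E(F_23) = 28


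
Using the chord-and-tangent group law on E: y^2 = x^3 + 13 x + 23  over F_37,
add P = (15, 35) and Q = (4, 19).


P != Q, so use the chord formula.
s = (y2 - y1) / (x2 - x1) = (21) / (26) mod 37 = 25
x3 = s^2 - x1 - x2 mod 37 = 25^2 - 15 - 4 = 14
y3 = s (x1 - x3) - y1 mod 37 = 25 * (15 - 14) - 35 = 27

P + Q = (14, 27)


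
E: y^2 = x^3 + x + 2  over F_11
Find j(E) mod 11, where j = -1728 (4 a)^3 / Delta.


Delta = -16(4 a^3 + 27 b^2) mod 11 = 1
-1728 * (4 a)^3 = -1728 * (4*1)^3 mod 11 = 2
j = 2 * 1^(-1) mod 11 = 2

j = 2 (mod 11)


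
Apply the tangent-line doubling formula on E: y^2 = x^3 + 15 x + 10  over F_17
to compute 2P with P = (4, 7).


Doubling: s = (3 x1^2 + a) / (2 y1)
s = (3*4^2 + 15) / (2*7) mod 17 = 13
x3 = s^2 - 2 x1 mod 17 = 13^2 - 2*4 = 8
y3 = s (x1 - x3) - y1 mod 17 = 13 * (4 - 8) - 7 = 9

2P = (8, 9)


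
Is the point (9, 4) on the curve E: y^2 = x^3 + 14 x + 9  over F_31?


Check whether y^2 = x^3 + 14 x + 9 (mod 31) for (x, y) = (9, 4).
LHS: y^2 = 4^2 mod 31 = 16
RHS: x^3 + 14 x + 9 = 9^3 + 14*9 + 9 mod 31 = 27
LHS != RHS

No, not on the curve


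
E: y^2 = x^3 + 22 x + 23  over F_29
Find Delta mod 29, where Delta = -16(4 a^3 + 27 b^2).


4 a^3 + 27 b^2 = 4*22^3 + 27*23^2 = 42592 + 14283 = 56875
Delta = -16 * (56875) = -910000
Delta mod 29 = 20

Delta = 20 (mod 29)


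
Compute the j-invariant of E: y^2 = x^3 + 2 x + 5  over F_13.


Delta = -16(4 a^3 + 27 b^2) mod 13 = 11
-1728 * (4 a)^3 = -1728 * (4*2)^3 mod 13 = 5
j = 5 * 11^(-1) mod 13 = 4

j = 4 (mod 13)


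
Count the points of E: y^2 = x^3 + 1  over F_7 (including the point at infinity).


For each x in F_7, count y with y^2 = x^3 + 0 x + 1 mod 7:
  x = 0: RHS = 1, y in [1, 6]  -> 2 point(s)
  x = 1: RHS = 2, y in [3, 4]  -> 2 point(s)
  x = 2: RHS = 2, y in [3, 4]  -> 2 point(s)
  x = 3: RHS = 0, y in [0]  -> 1 point(s)
  x = 4: RHS = 2, y in [3, 4]  -> 2 point(s)
  x = 5: RHS = 0, y in [0]  -> 1 point(s)
  x = 6: RHS = 0, y in [0]  -> 1 point(s)
Affine points: 11. Add the point at infinity: total = 12.

#E(F_7) = 12


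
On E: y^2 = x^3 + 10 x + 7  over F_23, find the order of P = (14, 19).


Compute successive multiples of P until we hit O:
  1P = (14, 19)
  2P = (18, 4)
  3P = (18, 19)
  4P = (14, 4)
  5P = O

ord(P) = 5


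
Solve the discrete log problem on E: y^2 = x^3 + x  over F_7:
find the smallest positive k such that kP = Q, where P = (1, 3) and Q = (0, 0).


Enumerate multiples of P until we hit Q = (0, 0):
  1P = (1, 3)
  2P = (0, 0)
Match found at i = 2.

k = 2


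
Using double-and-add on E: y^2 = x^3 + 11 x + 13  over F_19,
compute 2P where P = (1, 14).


k = 2 = 10_2 (binary, LSB first: 01)
Double-and-add from P = (1, 14):
  bit 0 = 0: acc unchanged = O
  bit 1 = 1: acc = O + (3, 4) = (3, 4)

2P = (3, 4)


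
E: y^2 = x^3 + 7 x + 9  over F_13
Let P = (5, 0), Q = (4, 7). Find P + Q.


P != Q, so use the chord formula.
s = (y2 - y1) / (x2 - x1) = (7) / (12) mod 13 = 6
x3 = s^2 - x1 - x2 mod 13 = 6^2 - 5 - 4 = 1
y3 = s (x1 - x3) - y1 mod 13 = 6 * (5 - 1) - 0 = 11

P + Q = (1, 11)


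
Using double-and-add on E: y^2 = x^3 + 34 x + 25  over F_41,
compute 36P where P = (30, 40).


k = 36 = 100100_2 (binary, LSB first: 001001)
Double-and-add from P = (30, 40):
  bit 0 = 0: acc unchanged = O
  bit 1 = 0: acc unchanged = O
  bit 2 = 1: acc = O + (40, 20) = (40, 20)
  bit 3 = 0: acc unchanged = (40, 20)
  bit 4 = 0: acc unchanged = (40, 20)
  bit 5 = 1: acc = (40, 20) + (3, 21) = (16, 27)

36P = (16, 27)


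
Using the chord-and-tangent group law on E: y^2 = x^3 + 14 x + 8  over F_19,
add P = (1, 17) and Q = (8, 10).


P != Q, so use the chord formula.
s = (y2 - y1) / (x2 - x1) = (12) / (7) mod 19 = 18
x3 = s^2 - x1 - x2 mod 19 = 18^2 - 1 - 8 = 11
y3 = s (x1 - x3) - y1 mod 19 = 18 * (1 - 11) - 17 = 12

P + Q = (11, 12)


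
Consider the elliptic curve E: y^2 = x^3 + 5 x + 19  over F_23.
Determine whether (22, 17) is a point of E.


Check whether y^2 = x^3 + 5 x + 19 (mod 23) for (x, y) = (22, 17).
LHS: y^2 = 17^2 mod 23 = 13
RHS: x^3 + 5 x + 19 = 22^3 + 5*22 + 19 mod 23 = 13
LHS = RHS

Yes, on the curve


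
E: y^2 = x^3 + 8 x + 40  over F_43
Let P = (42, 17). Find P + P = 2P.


Doubling: s = (3 x1^2 + a) / (2 y1)
s = (3*42^2 + 8) / (2*17) mod 43 = 37
x3 = s^2 - 2 x1 mod 43 = 37^2 - 2*42 = 38
y3 = s (x1 - x3) - y1 mod 43 = 37 * (42 - 38) - 17 = 2

2P = (38, 2)


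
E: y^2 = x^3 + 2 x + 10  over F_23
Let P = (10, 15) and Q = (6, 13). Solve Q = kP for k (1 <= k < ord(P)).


Enumerate multiples of P until we hit Q = (6, 13):
  1P = (10, 15)
  2P = (6, 13)
Match found at i = 2.

k = 2


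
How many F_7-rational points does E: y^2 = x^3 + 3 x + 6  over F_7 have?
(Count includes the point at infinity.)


For each x in F_7, count y with y^2 = x^3 + 3 x + 6 mod 7:
  x = 3: RHS = 0, y in [0]  -> 1 point(s)
  x = 6: RHS = 2, y in [3, 4]  -> 2 point(s)
Affine points: 3. Add the point at infinity: total = 4.

#E(F_7) = 4


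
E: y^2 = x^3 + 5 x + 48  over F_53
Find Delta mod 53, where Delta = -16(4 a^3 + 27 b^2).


4 a^3 + 27 b^2 = 4*5^3 + 27*48^2 = 500 + 62208 = 62708
Delta = -16 * (62708) = -1003328
Delta mod 53 = 15

Delta = 15 (mod 53)


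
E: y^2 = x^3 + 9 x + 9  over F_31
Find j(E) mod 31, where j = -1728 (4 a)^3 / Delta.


Delta = -16(4 a^3 + 27 b^2) mod 31 = 6
-1728 * (4 a)^3 = -1728 * (4*9)^3 mod 31 = 8
j = 8 * 6^(-1) mod 31 = 22

j = 22 (mod 31)


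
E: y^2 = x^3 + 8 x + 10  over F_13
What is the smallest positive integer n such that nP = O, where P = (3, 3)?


Compute successive multiples of P until we hit O:
  1P = (3, 3)
  2P = (6, 12)
  3P = (0, 6)
  4P = (11, 5)
  5P = (8, 12)
  6P = (12, 12)
  7P = (12, 1)
  8P = (8, 1)
  ... (continuing to 13P)
  13P = O

ord(P) = 13


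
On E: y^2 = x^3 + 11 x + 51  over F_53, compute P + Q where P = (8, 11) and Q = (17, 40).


P != Q, so use the chord formula.
s = (y2 - y1) / (x2 - x1) = (29) / (9) mod 53 = 15
x3 = s^2 - x1 - x2 mod 53 = 15^2 - 8 - 17 = 41
y3 = s (x1 - x3) - y1 mod 53 = 15 * (8 - 41) - 11 = 24

P + Q = (41, 24)


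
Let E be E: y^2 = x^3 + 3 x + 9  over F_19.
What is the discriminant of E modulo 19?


4 a^3 + 27 b^2 = 4*3^3 + 27*9^2 = 108 + 2187 = 2295
Delta = -16 * (2295) = -36720
Delta mod 19 = 7

Delta = 7 (mod 19)


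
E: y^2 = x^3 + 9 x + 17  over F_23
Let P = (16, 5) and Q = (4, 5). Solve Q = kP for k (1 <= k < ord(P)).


Enumerate multiples of P until we hit Q = (4, 5):
  1P = (16, 5)
  2P = (20, 20)
  3P = (14, 14)
  4P = (19, 20)
  5P = (13, 10)
  6P = (7, 3)
  7P = (8, 7)
  8P = (12, 17)
  9P = (4, 5)
Match found at i = 9.

k = 9


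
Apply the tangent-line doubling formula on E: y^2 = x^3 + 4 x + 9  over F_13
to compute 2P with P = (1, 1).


Doubling: s = (3 x1^2 + a) / (2 y1)
s = (3*1^2 + 4) / (2*1) mod 13 = 10
x3 = s^2 - 2 x1 mod 13 = 10^2 - 2*1 = 7
y3 = s (x1 - x3) - y1 mod 13 = 10 * (1 - 7) - 1 = 4

2P = (7, 4)


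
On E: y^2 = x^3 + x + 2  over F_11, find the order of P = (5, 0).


Compute successive multiples of P until we hit O:
  1P = (5, 0)
  2P = O

ord(P) = 2


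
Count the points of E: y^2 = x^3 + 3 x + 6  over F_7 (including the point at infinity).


For each x in F_7, count y with y^2 = x^3 + 3 x + 6 mod 7:
  x = 3: RHS = 0, y in [0]  -> 1 point(s)
  x = 6: RHS = 2, y in [3, 4]  -> 2 point(s)
Affine points: 3. Add the point at infinity: total = 4.

#E(F_7) = 4


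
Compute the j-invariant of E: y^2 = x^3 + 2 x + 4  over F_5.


Delta = -16(4 a^3 + 27 b^2) mod 5 = 1
-1728 * (4 a)^3 = -1728 * (4*2)^3 mod 5 = 4
j = 4 * 1^(-1) mod 5 = 4

j = 4 (mod 5)


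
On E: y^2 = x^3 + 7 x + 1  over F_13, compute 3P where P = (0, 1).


k = 3 = 11_2 (binary, LSB first: 11)
Double-and-add from P = (0, 1):
  bit 0 = 1: acc = O + (0, 1) = (0, 1)
  bit 1 = 1: acc = (0, 1) + (9, 0) = (0, 12)

3P = (0, 12)


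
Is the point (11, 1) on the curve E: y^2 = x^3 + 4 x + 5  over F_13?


Check whether y^2 = x^3 + 4 x + 5 (mod 13) for (x, y) = (11, 1).
LHS: y^2 = 1^2 mod 13 = 1
RHS: x^3 + 4 x + 5 = 11^3 + 4*11 + 5 mod 13 = 2
LHS != RHS

No, not on the curve


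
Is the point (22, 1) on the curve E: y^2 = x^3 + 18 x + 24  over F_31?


Check whether y^2 = x^3 + 18 x + 24 (mod 31) for (x, y) = (22, 1).
LHS: y^2 = 1^2 mod 31 = 1
RHS: x^3 + 18 x + 24 = 22^3 + 18*22 + 24 mod 31 = 1
LHS = RHS

Yes, on the curve


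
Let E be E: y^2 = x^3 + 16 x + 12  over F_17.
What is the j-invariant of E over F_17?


Delta = -16(4 a^3 + 27 b^2) mod 17 = 8
-1728 * (4 a)^3 = -1728 * (4*16)^3 mod 17 = 7
j = 7 * 8^(-1) mod 17 = 3

j = 3 (mod 17)


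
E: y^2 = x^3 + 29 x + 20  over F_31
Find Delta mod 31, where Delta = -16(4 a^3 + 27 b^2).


4 a^3 + 27 b^2 = 4*29^3 + 27*20^2 = 97556 + 10800 = 108356
Delta = -16 * (108356) = -1733696
Delta mod 31 = 10

Delta = 10 (mod 31)


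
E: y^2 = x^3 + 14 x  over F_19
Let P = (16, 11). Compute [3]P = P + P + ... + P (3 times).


k = 3 = 11_2 (binary, LSB first: 11)
Double-and-add from P = (16, 11):
  bit 0 = 1: acc = O + (16, 11) = (16, 11)
  bit 1 = 1: acc = (16, 11) + (7, 17) = (7, 2)

3P = (7, 2)


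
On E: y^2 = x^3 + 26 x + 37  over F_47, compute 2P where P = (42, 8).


Doubling: s = (3 x1^2 + a) / (2 y1)
s = (3*42^2 + 26) / (2*8) mod 47 = 21
x3 = s^2 - 2 x1 mod 47 = 21^2 - 2*42 = 28
y3 = s (x1 - x3) - y1 mod 47 = 21 * (42 - 28) - 8 = 4

2P = (28, 4)


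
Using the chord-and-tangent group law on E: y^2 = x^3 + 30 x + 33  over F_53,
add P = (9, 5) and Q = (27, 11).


P != Q, so use the chord formula.
s = (y2 - y1) / (x2 - x1) = (6) / (18) mod 53 = 18
x3 = s^2 - x1 - x2 mod 53 = 18^2 - 9 - 27 = 23
y3 = s (x1 - x3) - y1 mod 53 = 18 * (9 - 23) - 5 = 8

P + Q = (23, 8)


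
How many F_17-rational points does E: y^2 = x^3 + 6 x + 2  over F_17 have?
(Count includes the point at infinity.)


For each x in F_17, count y with y^2 = x^3 + 6 x + 2 mod 17:
  x = 0: RHS = 2, y in [6, 11]  -> 2 point(s)
  x = 1: RHS = 9, y in [3, 14]  -> 2 point(s)
  x = 3: RHS = 13, y in [8, 9]  -> 2 point(s)
  x = 5: RHS = 4, y in [2, 15]  -> 2 point(s)
  x = 6: RHS = 16, y in [4, 13]  -> 2 point(s)
  x = 7: RHS = 13, y in [8, 9]  -> 2 point(s)
  x = 8: RHS = 1, y in [1, 16]  -> 2 point(s)
  x = 10: RHS = 8, y in [5, 12]  -> 2 point(s)
  x = 12: RHS = 0, y in [0]  -> 1 point(s)
  x = 13: RHS = 16, y in [4, 13]  -> 2 point(s)
  x = 14: RHS = 8, y in [5, 12]  -> 2 point(s)
  x = 15: RHS = 16, y in [4, 13]  -> 2 point(s)
Affine points: 23. Add the point at infinity: total = 24.

#E(F_17) = 24


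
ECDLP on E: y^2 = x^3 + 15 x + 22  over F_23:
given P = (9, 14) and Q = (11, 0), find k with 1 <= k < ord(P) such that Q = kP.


Enumerate multiples of P until we hit Q = (11, 0):
  1P = (9, 14)
  2P = (6, 12)
  3P = (11, 0)
Match found at i = 3.

k = 3


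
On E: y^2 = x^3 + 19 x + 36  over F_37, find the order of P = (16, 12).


Compute successive multiples of P until we hit O:
  1P = (16, 12)
  2P = (8, 16)
  3P = (4, 19)
  4P = (14, 30)
  5P = (14, 7)
  6P = (4, 18)
  7P = (8, 21)
  8P = (16, 25)
  ... (continuing to 9P)
  9P = O

ord(P) = 9


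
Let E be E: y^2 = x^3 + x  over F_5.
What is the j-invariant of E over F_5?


Delta = -16(4 a^3 + 27 b^2) mod 5 = 1
-1728 * (4 a)^3 = -1728 * (4*1)^3 mod 5 = 3
j = 3 * 1^(-1) mod 5 = 3

j = 3 (mod 5)


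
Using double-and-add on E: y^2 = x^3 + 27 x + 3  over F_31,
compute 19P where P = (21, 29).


k = 19 = 10011_2 (binary, LSB first: 11001)
Double-and-add from P = (21, 29):
  bit 0 = 1: acc = O + (21, 29) = (21, 29)
  bit 1 = 1: acc = (21, 29) + (9, 13) = (20, 24)
  bit 2 = 0: acc unchanged = (20, 24)
  bit 3 = 0: acc unchanged = (20, 24)
  bit 4 = 1: acc = (20, 24) + (3, 7) = (9, 18)

19P = (9, 18)


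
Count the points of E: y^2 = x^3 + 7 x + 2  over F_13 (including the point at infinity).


For each x in F_13, count y with y^2 = x^3 + 7 x + 2 mod 13:
  x = 1: RHS = 10, y in [6, 7]  -> 2 point(s)
  x = 4: RHS = 3, y in [4, 9]  -> 2 point(s)
  x = 6: RHS = 0, y in [0]  -> 1 point(s)
  x = 7: RHS = 4, y in [2, 11]  -> 2 point(s)
  x = 9: RHS = 1, y in [1, 12]  -> 2 point(s)
Affine points: 9. Add the point at infinity: total = 10.

#E(F_13) = 10


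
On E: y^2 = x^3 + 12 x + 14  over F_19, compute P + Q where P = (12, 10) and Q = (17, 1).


P != Q, so use the chord formula.
s = (y2 - y1) / (x2 - x1) = (10) / (5) mod 19 = 2
x3 = s^2 - x1 - x2 mod 19 = 2^2 - 12 - 17 = 13
y3 = s (x1 - x3) - y1 mod 19 = 2 * (12 - 13) - 10 = 7

P + Q = (13, 7)


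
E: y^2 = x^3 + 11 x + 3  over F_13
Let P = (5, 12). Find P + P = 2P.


Doubling: s = (3 x1^2 + a) / (2 y1)
s = (3*5^2 + 11) / (2*12) mod 13 = 9
x3 = s^2 - 2 x1 mod 13 = 9^2 - 2*5 = 6
y3 = s (x1 - x3) - y1 mod 13 = 9 * (5 - 6) - 12 = 5

2P = (6, 5)


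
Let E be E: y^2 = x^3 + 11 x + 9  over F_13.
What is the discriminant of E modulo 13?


4 a^3 + 27 b^2 = 4*11^3 + 27*9^2 = 5324 + 2187 = 7511
Delta = -16 * (7511) = -120176
Delta mod 13 = 9

Delta = 9 (mod 13)


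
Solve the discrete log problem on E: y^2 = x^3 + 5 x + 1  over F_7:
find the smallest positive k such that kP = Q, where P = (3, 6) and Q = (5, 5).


Enumerate multiples of P until we hit Q = (5, 5):
  1P = (3, 6)
  2P = (5, 5)
Match found at i = 2.

k = 2


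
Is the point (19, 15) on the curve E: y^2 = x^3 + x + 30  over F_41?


Check whether y^2 = x^3 + 1 x + 30 (mod 41) for (x, y) = (19, 15).
LHS: y^2 = 15^2 mod 41 = 20
RHS: x^3 + 1 x + 30 = 19^3 + 1*19 + 30 mod 41 = 20
LHS = RHS

Yes, on the curve


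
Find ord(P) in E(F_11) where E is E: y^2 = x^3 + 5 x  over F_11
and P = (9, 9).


Compute successive multiples of P until we hit O:
  1P = (9, 9)
  2P = (9, 2)
  3P = O

ord(P) = 3


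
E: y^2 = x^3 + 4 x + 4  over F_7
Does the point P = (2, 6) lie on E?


Check whether y^2 = x^3 + 4 x + 4 (mod 7) for (x, y) = (2, 6).
LHS: y^2 = 6^2 mod 7 = 1
RHS: x^3 + 4 x + 4 = 2^3 + 4*2 + 4 mod 7 = 6
LHS != RHS

No, not on the curve


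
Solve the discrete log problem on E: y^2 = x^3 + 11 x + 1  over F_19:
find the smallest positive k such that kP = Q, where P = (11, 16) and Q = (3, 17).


Enumerate multiples of P until we hit Q = (3, 17):
  1P = (11, 16)
  2P = (17, 16)
  3P = (10, 3)
  4P = (15, 8)
  5P = (16, 13)
  6P = (3, 2)
  7P = (14, 12)
  8P = (0, 1)
  9P = (13, 2)
  10P = (6, 6)
  11P = (6, 13)
  12P = (13, 17)
  13P = (0, 18)
  14P = (14, 7)
  15P = (3, 17)
Match found at i = 15.

k = 15


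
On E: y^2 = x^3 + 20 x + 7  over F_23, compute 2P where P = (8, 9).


Doubling: s = (3 x1^2 + a) / (2 y1)
s = (3*8^2 + 20) / (2*9) mod 23 = 22
x3 = s^2 - 2 x1 mod 23 = 22^2 - 2*8 = 8
y3 = s (x1 - x3) - y1 mod 23 = 22 * (8 - 8) - 9 = 14

2P = (8, 14)


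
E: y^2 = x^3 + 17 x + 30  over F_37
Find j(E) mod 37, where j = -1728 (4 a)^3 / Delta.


Delta = -16(4 a^3 + 27 b^2) mod 37 = 27
-1728 * (4 a)^3 = -1728 * (4*17)^3 mod 37 = 29
j = 29 * 27^(-1) mod 37 = 23

j = 23 (mod 37)


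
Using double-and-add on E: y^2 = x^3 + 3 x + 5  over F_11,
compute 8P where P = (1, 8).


k = 8 = 1000_2 (binary, LSB first: 0001)
Double-and-add from P = (1, 8):
  bit 0 = 0: acc unchanged = O
  bit 1 = 0: acc unchanged = O
  bit 2 = 0: acc unchanged = O
  bit 3 = 1: acc = O + (1, 3) = (1, 3)

8P = (1, 3)


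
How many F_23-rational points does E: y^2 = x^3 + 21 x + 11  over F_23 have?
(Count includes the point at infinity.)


For each x in F_23, count y with y^2 = x^3 + 21 x + 11 mod 23:
  x = 3: RHS = 9, y in [3, 20]  -> 2 point(s)
  x = 6: RHS = 8, y in [10, 13]  -> 2 point(s)
  x = 7: RHS = 18, y in [8, 15]  -> 2 point(s)
  x = 8: RHS = 1, y in [1, 22]  -> 2 point(s)
  x = 9: RHS = 9, y in [3, 20]  -> 2 point(s)
  x = 10: RHS = 2, y in [5, 18]  -> 2 point(s)
  x = 11: RHS = 9, y in [3, 20]  -> 2 point(s)
  x = 12: RHS = 13, y in [6, 17]  -> 2 point(s)
  x = 14: RHS = 13, y in [6, 17]  -> 2 point(s)
  x = 16: RHS = 4, y in [2, 21]  -> 2 point(s)
  x = 19: RHS = 1, y in [1, 22]  -> 2 point(s)
  x = 20: RHS = 13, y in [6, 17]  -> 2 point(s)
  x = 22: RHS = 12, y in [9, 14]  -> 2 point(s)
Affine points: 26. Add the point at infinity: total = 27.

#E(F_23) = 27


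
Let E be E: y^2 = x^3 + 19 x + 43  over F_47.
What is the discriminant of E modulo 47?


4 a^3 + 27 b^2 = 4*19^3 + 27*43^2 = 27436 + 49923 = 77359
Delta = -16 * (77359) = -1237744
Delta mod 47 = 1

Delta = 1 (mod 47)


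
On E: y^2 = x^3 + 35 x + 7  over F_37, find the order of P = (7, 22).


Compute successive multiples of P until we hit O:
  1P = (7, 22)
  2P = (33, 5)
  3P = (0, 9)
  4P = (4, 10)
  5P = (5, 23)
  6P = (16, 1)
  7P = (3, 18)
  8P = (28, 31)
  ... (continuing to 41P)
  41P = O

ord(P) = 41


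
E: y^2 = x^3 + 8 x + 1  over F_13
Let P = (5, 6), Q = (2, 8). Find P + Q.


P != Q, so use the chord formula.
s = (y2 - y1) / (x2 - x1) = (2) / (10) mod 13 = 8
x3 = s^2 - x1 - x2 mod 13 = 8^2 - 5 - 2 = 5
y3 = s (x1 - x3) - y1 mod 13 = 8 * (5 - 5) - 6 = 7

P + Q = (5, 7)


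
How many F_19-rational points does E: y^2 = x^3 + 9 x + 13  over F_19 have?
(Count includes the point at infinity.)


For each x in F_19, count y with y^2 = x^3 + 9 x + 13 mod 19:
  x = 1: RHS = 4, y in [2, 17]  -> 2 point(s)
  x = 2: RHS = 1, y in [1, 18]  -> 2 point(s)
  x = 6: RHS = 17, y in [6, 13]  -> 2 point(s)
  x = 7: RHS = 1, y in [1, 18]  -> 2 point(s)
  x = 9: RHS = 6, y in [5, 14]  -> 2 point(s)
  x = 10: RHS = 1, y in [1, 18]  -> 2 point(s)
  x = 12: RHS = 6, y in [5, 14]  -> 2 point(s)
  x = 13: RHS = 9, y in [3, 16]  -> 2 point(s)
  x = 16: RHS = 16, y in [4, 15]  -> 2 point(s)
  x = 17: RHS = 6, y in [5, 14]  -> 2 point(s)
Affine points: 20. Add the point at infinity: total = 21.

#E(F_19) = 21


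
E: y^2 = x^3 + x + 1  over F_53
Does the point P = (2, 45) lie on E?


Check whether y^2 = x^3 + 1 x + 1 (mod 53) for (x, y) = (2, 45).
LHS: y^2 = 45^2 mod 53 = 11
RHS: x^3 + 1 x + 1 = 2^3 + 1*2 + 1 mod 53 = 11
LHS = RHS

Yes, on the curve


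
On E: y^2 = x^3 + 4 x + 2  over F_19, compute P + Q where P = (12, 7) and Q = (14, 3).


P != Q, so use the chord formula.
s = (y2 - y1) / (x2 - x1) = (15) / (2) mod 19 = 17
x3 = s^2 - x1 - x2 mod 19 = 17^2 - 12 - 14 = 16
y3 = s (x1 - x3) - y1 mod 19 = 17 * (12 - 16) - 7 = 1

P + Q = (16, 1)


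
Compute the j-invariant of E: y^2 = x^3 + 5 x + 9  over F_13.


Delta = -16(4 a^3 + 27 b^2) mod 13 = 12
-1728 * (4 a)^3 = -1728 * (4*5)^3 mod 13 = 5
j = 5 * 12^(-1) mod 13 = 8

j = 8 (mod 13)


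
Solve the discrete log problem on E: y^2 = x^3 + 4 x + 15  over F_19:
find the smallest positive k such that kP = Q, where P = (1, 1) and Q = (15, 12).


Enumerate multiples of P until we hit Q = (15, 12):
  1P = (1, 1)
  2P = (15, 7)
  3P = (9, 1)
  4P = (9, 18)
  5P = (15, 12)
Match found at i = 5.

k = 5


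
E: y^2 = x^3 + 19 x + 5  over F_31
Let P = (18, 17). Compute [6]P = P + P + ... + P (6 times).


k = 6 = 110_2 (binary, LSB first: 011)
Double-and-add from P = (18, 17):
  bit 0 = 0: acc unchanged = O
  bit 1 = 1: acc = O + (2, 19) = (2, 19)
  bit 2 = 1: acc = (2, 19) + (27, 12) = (18, 14)

6P = (18, 14)


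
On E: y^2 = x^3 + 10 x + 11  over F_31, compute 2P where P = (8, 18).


Doubling: s = (3 x1^2 + a) / (2 y1)
s = (3*8^2 + 10) / (2*18) mod 31 = 28
x3 = s^2 - 2 x1 mod 31 = 28^2 - 2*8 = 24
y3 = s (x1 - x3) - y1 mod 31 = 28 * (8 - 24) - 18 = 30

2P = (24, 30)


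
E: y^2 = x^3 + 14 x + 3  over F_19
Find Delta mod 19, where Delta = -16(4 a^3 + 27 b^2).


4 a^3 + 27 b^2 = 4*14^3 + 27*3^2 = 10976 + 243 = 11219
Delta = -16 * (11219) = -179504
Delta mod 19 = 8

Delta = 8 (mod 19)


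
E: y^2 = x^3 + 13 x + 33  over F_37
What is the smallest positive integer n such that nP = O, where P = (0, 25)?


Compute successive multiples of P until we hit O:
  1P = (0, 25)
  2P = (1, 11)
  3P = (10, 4)
  4P = (34, 2)
  5P = (33, 18)
  6P = (14, 6)
  7P = (2, 20)
  8P = (32, 18)
  ... (continuing to 41P)
  41P = O

ord(P) = 41


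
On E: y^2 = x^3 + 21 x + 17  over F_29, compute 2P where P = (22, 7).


k = 2 = 10_2 (binary, LSB first: 01)
Double-and-add from P = (22, 7):
  bit 0 = 0: acc unchanged = O
  bit 1 = 1: acc = O + (13, 14) = (13, 14)

2P = (13, 14)


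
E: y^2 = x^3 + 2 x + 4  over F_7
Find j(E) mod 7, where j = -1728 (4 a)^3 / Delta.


Delta = -16(4 a^3 + 27 b^2) mod 7 = 3
-1728 * (4 a)^3 = -1728 * (4*2)^3 mod 7 = 1
j = 1 * 3^(-1) mod 7 = 5

j = 5 (mod 7)


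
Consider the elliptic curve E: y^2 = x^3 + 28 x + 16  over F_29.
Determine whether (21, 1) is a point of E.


Check whether y^2 = x^3 + 28 x + 16 (mod 29) for (x, y) = (21, 1).
LHS: y^2 = 1^2 mod 29 = 1
RHS: x^3 + 28 x + 16 = 21^3 + 28*21 + 16 mod 29 = 5
LHS != RHS

No, not on the curve


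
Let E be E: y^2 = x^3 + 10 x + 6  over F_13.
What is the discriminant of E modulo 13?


4 a^3 + 27 b^2 = 4*10^3 + 27*6^2 = 4000 + 972 = 4972
Delta = -16 * (4972) = -79552
Delta mod 13 = 8

Delta = 8 (mod 13)


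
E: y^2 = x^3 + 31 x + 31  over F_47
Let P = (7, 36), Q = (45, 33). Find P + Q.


P != Q, so use the chord formula.
s = (y2 - y1) / (x2 - x1) = (44) / (38) mod 47 = 16
x3 = s^2 - x1 - x2 mod 47 = 16^2 - 7 - 45 = 16
y3 = s (x1 - x3) - y1 mod 47 = 16 * (7 - 16) - 36 = 8

P + Q = (16, 8)


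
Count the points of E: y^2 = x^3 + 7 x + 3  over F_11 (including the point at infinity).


For each x in F_11, count y with y^2 = x^3 + 7 x + 3 mod 11:
  x = 0: RHS = 3, y in [5, 6]  -> 2 point(s)
  x = 1: RHS = 0, y in [0]  -> 1 point(s)
  x = 2: RHS = 3, y in [5, 6]  -> 2 point(s)
  x = 5: RHS = 9, y in [3, 8]  -> 2 point(s)
  x = 9: RHS = 3, y in [5, 6]  -> 2 point(s)
Affine points: 9. Add the point at infinity: total = 10.

#E(F_11) = 10


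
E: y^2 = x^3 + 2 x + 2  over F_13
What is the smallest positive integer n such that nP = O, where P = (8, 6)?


Compute successive multiples of P until we hit O:
  1P = (8, 6)
  2P = (11, 4)
  3P = (6, 10)
  4P = (3, 10)
  5P = (12, 5)
  6P = (2, 12)
  7P = (4, 3)
  8P = (4, 10)
  ... (continuing to 15P)
  15P = O

ord(P) = 15


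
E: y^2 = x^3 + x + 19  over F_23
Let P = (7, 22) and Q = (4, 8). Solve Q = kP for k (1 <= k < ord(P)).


Enumerate multiples of P until we hit Q = (4, 8):
  1P = (7, 22)
  2P = (11, 21)
  3P = (18, 21)
  4P = (2, 11)
  5P = (17, 2)
  6P = (3, 16)
  7P = (21, 3)
  8P = (4, 15)
  9P = (20, 9)
  10P = (20, 14)
  11P = (4, 8)
Match found at i = 11.

k = 11


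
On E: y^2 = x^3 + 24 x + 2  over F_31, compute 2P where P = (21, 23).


Doubling: s = (3 x1^2 + a) / (2 y1)
s = (3*21^2 + 24) / (2*23) mod 31 = 3
x3 = s^2 - 2 x1 mod 31 = 3^2 - 2*21 = 29
y3 = s (x1 - x3) - y1 mod 31 = 3 * (21 - 29) - 23 = 15

2P = (29, 15)


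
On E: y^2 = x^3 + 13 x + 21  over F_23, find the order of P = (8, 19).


Compute successive multiples of P until we hit O:
  1P = (8, 19)
  2P = (20, 1)
  3P = (3, 8)
  4P = (15, 7)
  5P = (2, 20)
  6P = (6, 19)
  7P = (9, 4)
  8P = (1, 14)
  ... (continuing to 32P)
  32P = O

ord(P) = 32


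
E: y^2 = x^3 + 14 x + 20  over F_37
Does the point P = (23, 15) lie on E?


Check whether y^2 = x^3 + 14 x + 20 (mod 37) for (x, y) = (23, 15).
LHS: y^2 = 15^2 mod 37 = 3
RHS: x^3 + 14 x + 20 = 23^3 + 14*23 + 20 mod 37 = 3
LHS = RHS

Yes, on the curve
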